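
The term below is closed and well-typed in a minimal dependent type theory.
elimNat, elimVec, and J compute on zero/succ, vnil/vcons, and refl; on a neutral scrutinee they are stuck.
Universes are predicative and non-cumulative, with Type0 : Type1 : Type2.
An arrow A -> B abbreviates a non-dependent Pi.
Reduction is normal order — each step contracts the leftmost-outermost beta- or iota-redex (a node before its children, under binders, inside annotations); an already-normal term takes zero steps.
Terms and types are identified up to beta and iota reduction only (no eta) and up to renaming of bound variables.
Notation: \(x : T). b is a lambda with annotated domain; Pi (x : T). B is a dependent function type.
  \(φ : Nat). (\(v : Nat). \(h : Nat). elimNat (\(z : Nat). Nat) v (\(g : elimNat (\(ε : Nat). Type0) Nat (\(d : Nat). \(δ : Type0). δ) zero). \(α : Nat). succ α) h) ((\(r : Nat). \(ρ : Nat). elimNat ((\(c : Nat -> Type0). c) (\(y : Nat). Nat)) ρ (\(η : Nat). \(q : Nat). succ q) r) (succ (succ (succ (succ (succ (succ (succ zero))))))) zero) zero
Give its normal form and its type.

resulting normal form:
  \(φ : Nat). succ (succ (succ (succ (succ (succ (succ zero))))))
inferred type:
  Nat -> Nat


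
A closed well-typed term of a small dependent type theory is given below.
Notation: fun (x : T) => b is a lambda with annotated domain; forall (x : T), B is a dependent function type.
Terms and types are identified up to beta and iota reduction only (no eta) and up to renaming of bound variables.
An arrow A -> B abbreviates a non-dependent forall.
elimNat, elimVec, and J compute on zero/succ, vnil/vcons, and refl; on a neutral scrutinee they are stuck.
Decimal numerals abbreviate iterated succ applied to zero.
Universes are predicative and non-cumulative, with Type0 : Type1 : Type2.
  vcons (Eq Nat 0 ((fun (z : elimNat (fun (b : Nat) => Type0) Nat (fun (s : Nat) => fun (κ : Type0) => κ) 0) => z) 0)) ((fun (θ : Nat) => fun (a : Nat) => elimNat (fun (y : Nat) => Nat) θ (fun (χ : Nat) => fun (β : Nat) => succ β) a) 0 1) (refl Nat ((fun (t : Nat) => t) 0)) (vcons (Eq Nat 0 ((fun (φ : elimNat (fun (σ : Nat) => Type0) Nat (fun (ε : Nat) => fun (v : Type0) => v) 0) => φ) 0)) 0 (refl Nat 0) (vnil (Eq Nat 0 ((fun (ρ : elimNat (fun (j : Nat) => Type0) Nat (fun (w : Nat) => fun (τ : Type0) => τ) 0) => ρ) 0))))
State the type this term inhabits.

the term's type:
  Vec (Eq Nat 0 0) 2


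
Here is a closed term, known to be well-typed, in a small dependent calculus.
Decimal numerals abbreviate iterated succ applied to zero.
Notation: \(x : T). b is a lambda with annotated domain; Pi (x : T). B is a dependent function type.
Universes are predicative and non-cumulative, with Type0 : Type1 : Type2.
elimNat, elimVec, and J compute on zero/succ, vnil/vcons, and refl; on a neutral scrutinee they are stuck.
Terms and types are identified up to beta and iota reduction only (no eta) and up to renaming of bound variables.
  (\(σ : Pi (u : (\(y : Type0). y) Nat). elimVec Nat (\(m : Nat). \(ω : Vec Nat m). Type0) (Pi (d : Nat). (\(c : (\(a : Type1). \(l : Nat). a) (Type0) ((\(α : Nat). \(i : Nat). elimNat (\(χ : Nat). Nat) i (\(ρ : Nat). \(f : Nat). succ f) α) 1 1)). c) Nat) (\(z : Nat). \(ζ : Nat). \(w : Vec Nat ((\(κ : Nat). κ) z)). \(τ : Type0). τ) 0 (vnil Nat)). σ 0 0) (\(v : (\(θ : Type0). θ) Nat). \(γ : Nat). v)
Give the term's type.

the term's type:
  Nat


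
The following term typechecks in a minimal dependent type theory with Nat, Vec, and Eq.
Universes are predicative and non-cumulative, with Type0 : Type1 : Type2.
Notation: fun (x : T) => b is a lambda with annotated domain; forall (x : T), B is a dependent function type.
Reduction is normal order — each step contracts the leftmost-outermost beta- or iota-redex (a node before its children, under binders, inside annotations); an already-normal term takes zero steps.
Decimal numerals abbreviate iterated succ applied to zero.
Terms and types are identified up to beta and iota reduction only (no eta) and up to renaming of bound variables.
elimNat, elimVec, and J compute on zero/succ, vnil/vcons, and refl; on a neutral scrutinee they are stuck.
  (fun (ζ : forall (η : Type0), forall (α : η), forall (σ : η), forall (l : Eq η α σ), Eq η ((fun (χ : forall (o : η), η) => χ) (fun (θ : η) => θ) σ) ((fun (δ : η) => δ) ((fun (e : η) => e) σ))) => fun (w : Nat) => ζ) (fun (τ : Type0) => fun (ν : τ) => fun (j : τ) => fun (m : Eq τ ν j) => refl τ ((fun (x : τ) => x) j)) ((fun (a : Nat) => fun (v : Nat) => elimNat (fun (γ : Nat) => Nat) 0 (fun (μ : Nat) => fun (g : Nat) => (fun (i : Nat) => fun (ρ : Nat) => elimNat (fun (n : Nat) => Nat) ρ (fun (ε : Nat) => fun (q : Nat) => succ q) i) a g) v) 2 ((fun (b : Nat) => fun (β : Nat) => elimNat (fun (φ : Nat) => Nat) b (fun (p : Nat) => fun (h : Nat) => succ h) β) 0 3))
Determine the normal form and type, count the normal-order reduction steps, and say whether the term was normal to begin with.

reduced normal form:
  fun (ζ : Type0) => fun (η : ζ) => fun (α : ζ) => fun (σ : Eq ζ η α) => refl ζ α
inferred type:
  forall (ζ : Type0), forall (η : ζ), forall (α : ζ), forall (σ : Eq ζ η α), Eq ζ α α
reduction steps (normal order): 3
already normal: no
first redex: a beta-redex


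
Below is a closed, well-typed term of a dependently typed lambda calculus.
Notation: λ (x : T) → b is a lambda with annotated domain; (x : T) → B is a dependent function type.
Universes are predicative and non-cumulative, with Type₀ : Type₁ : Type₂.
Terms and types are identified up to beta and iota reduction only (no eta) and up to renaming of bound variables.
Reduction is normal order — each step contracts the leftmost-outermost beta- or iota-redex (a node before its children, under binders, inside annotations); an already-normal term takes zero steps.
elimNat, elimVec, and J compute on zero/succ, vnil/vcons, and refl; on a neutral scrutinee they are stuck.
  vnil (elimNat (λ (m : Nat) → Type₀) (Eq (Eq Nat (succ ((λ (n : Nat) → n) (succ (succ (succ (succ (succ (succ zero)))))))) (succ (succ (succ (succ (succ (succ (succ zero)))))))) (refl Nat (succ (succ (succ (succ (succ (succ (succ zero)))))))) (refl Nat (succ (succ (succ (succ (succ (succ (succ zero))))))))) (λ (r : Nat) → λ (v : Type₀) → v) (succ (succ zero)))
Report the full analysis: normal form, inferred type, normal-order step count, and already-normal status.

reduced normal form:
  vnil (Eq (Eq Nat (succ (succ (succ (succ (succ (succ (succ zero))))))) (succ (succ (succ (succ (succ (succ (succ zero)))))))) (refl Nat (succ (succ (succ (succ (succ (succ (succ zero)))))))) (refl Nat (succ (succ (succ (succ (succ (succ (succ zero)))))))))
type:
  Vec (Eq (Eq Nat (succ (succ (succ (succ (succ (succ (succ zero))))))) (succ (succ (succ (succ (succ (succ (succ zero)))))))) (refl Nat (succ (succ (succ (succ (succ (succ (succ zero)))))))) (refl Nat (succ (succ (succ (succ (succ (succ (succ zero))))))))) zero
steps to reach normal form (normal order): 8
started in normal form: no
first redex: an elimNat iota-redex


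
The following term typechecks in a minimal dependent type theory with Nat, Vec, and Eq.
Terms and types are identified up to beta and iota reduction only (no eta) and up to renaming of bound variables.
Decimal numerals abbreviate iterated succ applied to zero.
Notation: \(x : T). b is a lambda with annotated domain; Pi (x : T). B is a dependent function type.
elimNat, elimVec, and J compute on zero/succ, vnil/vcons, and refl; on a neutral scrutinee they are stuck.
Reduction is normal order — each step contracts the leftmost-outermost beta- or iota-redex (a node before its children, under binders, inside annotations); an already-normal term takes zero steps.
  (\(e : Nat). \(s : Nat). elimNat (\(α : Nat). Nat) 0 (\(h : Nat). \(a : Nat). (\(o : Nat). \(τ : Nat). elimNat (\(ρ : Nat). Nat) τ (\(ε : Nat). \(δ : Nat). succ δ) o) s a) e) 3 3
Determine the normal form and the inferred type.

resulting normal form:
  9
type:
  Nat
observation: reduction starts at a beta-redex, and 48 normal-order steps reach the normal form.


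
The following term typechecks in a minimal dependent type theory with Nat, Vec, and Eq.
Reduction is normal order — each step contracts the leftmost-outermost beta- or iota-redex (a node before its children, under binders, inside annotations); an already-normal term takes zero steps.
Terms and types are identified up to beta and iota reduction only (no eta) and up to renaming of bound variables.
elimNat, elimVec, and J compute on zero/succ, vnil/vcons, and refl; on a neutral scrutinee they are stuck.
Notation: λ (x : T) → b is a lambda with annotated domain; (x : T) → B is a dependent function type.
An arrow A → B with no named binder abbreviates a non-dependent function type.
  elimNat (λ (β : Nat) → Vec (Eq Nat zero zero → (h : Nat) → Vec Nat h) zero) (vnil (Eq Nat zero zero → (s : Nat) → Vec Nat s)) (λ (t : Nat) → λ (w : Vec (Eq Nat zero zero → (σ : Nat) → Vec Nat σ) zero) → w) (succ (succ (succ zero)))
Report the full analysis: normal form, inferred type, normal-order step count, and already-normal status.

normal form:
  vnil (Eq Nat zero zero → (β : Nat) → Vec Nat β)
the term's type:
  Vec (Eq Nat zero zero → (β : Nat) → Vec Nat β) zero
reduction steps (normal order): 10
already normal: no
first redex: an elimNat iota-redex


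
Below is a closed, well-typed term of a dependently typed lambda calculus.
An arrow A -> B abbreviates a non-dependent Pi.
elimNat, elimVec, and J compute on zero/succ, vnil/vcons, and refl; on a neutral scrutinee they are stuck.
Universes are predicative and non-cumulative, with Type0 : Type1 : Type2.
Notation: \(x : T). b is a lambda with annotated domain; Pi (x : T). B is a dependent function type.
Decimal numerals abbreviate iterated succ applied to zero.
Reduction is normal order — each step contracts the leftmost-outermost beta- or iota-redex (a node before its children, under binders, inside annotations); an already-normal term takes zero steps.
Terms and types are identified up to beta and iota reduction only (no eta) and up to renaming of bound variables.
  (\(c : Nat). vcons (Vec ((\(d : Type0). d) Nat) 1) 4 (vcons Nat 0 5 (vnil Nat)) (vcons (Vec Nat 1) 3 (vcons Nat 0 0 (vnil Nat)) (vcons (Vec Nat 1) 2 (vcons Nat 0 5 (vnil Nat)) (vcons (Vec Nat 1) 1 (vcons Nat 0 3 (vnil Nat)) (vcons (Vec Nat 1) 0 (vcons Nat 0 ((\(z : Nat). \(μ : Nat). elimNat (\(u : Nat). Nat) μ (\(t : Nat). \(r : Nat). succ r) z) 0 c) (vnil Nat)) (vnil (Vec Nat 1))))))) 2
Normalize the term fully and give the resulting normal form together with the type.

resulting normal form:
  vcons (Vec Nat 1) 4 (vcons Nat 0 5 (vnil Nat)) (vcons (Vec Nat 1) 3 (vcons Nat 0 0 (vnil Nat)) (vcons (Vec Nat 1) 2 (vcons Nat 0 5 (vnil Nat)) (vcons (Vec Nat 1) 1 (vcons Nat 0 3 (vnil Nat)) (vcons (Vec Nat 1) 0 (vcons Nat 0 2 (vnil Nat)) (vnil (Vec Nat 1))))))
the term's type:
  Vec (Vec Nat 1) 5
observation: the term reaches its normal form after 5 normal-order steps.


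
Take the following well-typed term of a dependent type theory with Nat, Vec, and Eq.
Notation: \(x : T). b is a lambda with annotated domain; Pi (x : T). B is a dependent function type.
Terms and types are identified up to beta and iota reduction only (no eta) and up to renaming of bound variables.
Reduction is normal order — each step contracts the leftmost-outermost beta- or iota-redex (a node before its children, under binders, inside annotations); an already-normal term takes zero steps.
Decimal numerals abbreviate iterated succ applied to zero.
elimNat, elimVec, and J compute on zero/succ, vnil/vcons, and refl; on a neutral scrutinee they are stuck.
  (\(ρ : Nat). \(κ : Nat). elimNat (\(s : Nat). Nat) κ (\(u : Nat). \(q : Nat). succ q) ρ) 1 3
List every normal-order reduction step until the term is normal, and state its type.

normal-order reduction sequence:
  (\(ρ : Nat). \(κ : Nat). elimNat (\(s : Nat). Nat) κ (\(u : Nat). \(q : Nat). succ q) ρ) 1 3
  ~> (\(ρ : Nat). elimNat (\(κ : Nat). Nat) ρ (\(s : Nat). \(u : Nat). succ u) 1) 3
  ~> elimNat (\(ρ : Nat). Nat) 3 (\(κ : Nat). \(s : Nat). succ s) 1
  ~> (\(ρ : Nat). \(κ : Nat). succ κ) 0 (elimNat (\(s : Nat). Nat) 3 (\(u : Nat). \(q : Nat). succ q) 0)
  ~> (\(ρ : Nat). succ ρ) (elimNat (\(κ : Nat). Nat) 3 (\(s : Nat). \(u : Nat). succ u) 0)
  ~> succ (elimNat (\(ρ : Nat). Nat) 3 (\(κ : Nat). \(s : Nat). succ s) 0)
  ~> 4
inferred type:
  Nat


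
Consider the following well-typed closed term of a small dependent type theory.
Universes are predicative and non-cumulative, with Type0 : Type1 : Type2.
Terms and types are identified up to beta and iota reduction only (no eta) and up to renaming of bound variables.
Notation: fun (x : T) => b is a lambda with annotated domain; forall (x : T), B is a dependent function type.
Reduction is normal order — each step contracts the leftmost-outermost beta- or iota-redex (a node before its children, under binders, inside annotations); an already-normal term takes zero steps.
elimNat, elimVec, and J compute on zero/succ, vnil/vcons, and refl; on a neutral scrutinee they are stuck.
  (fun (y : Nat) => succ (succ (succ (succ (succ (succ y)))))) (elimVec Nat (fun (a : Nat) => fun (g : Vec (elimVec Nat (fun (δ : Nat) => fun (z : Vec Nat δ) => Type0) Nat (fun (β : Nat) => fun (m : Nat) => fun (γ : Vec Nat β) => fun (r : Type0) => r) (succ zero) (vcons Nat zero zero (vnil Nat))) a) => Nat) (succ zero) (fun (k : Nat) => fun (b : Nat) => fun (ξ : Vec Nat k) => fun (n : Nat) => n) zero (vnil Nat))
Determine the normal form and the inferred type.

resulting normal form:
  succ (succ (succ (succ (succ (succ (succ zero))))))
inferred type:
  Nat


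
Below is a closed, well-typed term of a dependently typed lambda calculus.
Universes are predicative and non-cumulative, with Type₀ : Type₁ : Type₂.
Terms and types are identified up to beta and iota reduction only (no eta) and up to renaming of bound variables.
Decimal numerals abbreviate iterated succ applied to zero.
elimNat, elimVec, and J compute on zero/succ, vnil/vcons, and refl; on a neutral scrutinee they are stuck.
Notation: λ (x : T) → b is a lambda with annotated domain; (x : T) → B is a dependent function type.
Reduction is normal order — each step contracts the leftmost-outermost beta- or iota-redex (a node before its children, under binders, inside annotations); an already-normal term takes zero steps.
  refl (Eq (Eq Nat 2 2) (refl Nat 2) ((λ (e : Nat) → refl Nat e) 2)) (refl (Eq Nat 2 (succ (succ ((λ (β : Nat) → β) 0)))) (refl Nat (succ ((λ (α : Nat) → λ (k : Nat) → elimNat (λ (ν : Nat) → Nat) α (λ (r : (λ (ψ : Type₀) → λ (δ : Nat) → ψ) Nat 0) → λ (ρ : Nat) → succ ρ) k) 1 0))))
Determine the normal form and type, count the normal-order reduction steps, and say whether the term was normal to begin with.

normal form:
  refl (Eq (Eq Nat 2 2) (refl Nat 2) (refl Nat 2)) (refl (Eq Nat 2 2) (refl Nat 2))
the term's type:
  Eq (Eq (Eq Nat 2 2) (refl Nat 2) (refl Nat 2)) (refl (Eq Nat 2 2) (refl Nat 2)) (refl (Eq Nat 2 2) (refl Nat 2))
steps to reach normal form (normal order): 5
started in normal form: no
first redex: a beta-redex


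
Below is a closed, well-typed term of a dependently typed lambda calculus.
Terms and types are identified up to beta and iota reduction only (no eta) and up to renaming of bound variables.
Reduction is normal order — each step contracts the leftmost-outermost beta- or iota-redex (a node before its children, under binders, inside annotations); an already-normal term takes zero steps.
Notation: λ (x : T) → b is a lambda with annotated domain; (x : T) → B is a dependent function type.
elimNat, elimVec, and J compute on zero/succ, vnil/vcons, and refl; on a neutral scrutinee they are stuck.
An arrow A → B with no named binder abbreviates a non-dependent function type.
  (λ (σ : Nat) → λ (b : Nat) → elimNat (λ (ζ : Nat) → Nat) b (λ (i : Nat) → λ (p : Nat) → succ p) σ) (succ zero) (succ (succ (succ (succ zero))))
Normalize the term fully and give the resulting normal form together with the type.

normal form:
  succ (succ (succ (succ (succ zero))))
type:
  Nat
observation: reduction starts at a beta-redex, and 6 normal-order steps reach the normal form.


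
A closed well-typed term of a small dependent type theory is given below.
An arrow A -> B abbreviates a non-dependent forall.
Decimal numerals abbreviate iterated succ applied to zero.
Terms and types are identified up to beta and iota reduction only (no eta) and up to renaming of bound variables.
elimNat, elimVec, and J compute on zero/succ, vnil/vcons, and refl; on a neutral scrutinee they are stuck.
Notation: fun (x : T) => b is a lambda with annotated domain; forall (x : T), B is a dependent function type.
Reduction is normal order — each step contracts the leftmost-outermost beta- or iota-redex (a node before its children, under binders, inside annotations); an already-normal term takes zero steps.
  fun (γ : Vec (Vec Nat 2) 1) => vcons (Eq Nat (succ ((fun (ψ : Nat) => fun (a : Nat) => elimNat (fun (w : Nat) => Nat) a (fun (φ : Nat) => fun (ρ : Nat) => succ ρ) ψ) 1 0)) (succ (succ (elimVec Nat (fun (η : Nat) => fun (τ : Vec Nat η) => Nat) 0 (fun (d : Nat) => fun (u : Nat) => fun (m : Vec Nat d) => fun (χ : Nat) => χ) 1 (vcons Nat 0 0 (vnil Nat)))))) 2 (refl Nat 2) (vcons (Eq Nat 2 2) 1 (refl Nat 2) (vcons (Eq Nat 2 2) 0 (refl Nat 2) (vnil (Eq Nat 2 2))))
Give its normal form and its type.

normal form:
  fun (γ : Vec (Vec Nat 2) 1) => vcons (Eq Nat 2 2) 2 (refl Nat 2) (vcons (Eq Nat 2 2) 1 (refl Nat 2) (vcons (Eq Nat 2 2) 0 (refl Nat 2) (vnil (Eq Nat 2 2))))
the term's type:
  Vec (Vec Nat 2) 1 -> Vec (Eq Nat 2 2) 3


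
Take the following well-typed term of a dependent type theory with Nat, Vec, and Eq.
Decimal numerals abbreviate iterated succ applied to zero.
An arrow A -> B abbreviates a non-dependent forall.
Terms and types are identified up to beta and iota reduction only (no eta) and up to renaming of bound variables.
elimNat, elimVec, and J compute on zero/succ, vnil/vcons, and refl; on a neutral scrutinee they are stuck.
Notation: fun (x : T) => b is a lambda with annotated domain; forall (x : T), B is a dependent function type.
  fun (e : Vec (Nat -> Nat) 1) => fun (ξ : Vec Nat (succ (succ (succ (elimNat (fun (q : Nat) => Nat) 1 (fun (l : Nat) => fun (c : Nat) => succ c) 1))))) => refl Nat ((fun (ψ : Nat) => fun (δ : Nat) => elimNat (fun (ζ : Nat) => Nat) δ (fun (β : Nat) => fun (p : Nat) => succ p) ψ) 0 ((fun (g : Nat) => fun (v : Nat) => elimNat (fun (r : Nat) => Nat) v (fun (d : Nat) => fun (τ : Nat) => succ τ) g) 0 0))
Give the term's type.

type:
  Vec (Nat -> Nat) 1 -> Vec Nat 5 -> Eq Nat 0 0


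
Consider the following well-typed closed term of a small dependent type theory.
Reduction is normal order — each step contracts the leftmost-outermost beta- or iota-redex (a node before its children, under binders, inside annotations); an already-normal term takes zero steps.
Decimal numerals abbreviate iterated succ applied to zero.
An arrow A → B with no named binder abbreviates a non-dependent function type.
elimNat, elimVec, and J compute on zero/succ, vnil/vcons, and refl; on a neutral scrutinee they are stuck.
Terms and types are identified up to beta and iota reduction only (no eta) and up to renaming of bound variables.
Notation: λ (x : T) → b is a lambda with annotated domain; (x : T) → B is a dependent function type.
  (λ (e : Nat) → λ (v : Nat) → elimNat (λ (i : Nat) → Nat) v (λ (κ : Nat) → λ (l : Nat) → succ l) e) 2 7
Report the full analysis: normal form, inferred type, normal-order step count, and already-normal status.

reduced normal form:
  9
type:
  Nat
steps to reach normal form (normal order): 9
term was already normal: no
first contracted redex: a beta-redex


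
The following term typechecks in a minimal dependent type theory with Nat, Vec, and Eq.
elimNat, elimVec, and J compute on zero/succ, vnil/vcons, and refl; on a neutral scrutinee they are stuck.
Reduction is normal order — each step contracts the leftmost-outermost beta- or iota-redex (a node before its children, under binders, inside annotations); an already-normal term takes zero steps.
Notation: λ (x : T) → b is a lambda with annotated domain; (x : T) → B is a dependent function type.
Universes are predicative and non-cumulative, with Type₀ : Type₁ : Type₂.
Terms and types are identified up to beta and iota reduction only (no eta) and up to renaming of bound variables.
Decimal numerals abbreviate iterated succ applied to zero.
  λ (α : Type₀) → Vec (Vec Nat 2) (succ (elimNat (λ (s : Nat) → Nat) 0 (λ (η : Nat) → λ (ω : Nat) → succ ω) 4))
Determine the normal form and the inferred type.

reduced normal form:
  λ (α : Type₀) → Vec (Vec Nat 2) 5
type:
  (α : Type₀) → Type₀


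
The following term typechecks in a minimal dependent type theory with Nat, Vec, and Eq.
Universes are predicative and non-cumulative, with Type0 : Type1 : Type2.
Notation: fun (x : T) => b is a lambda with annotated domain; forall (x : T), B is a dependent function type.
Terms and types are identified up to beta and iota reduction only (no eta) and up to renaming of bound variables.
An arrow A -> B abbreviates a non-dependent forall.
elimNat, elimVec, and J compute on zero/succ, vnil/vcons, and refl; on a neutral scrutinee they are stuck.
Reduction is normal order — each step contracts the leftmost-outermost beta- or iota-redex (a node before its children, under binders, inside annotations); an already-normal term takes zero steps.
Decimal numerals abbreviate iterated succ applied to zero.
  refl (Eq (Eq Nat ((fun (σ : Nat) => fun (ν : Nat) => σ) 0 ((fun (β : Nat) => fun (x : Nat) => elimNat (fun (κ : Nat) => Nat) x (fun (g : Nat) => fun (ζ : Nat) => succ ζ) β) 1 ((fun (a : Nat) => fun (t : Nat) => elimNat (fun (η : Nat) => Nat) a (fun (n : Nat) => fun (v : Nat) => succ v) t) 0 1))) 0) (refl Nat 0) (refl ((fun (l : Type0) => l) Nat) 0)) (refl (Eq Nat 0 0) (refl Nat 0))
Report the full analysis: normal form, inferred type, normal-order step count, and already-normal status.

normal form:
  refl (Eq (Eq Nat 0 0) (refl Nat 0) (refl Nat 0)) (refl (Eq Nat 0 0) (refl Nat 0))
the term's type:
  Eq (Eq (Eq Nat 0 0) (refl Nat 0) (refl Nat 0)) (refl (Eq Nat 0 0) (refl Nat 0)) (refl (Eq Nat 0 0) (refl Nat 0))
reduction steps (normal order): 3
term was already normal: no
first contracted redex: a beta-redex


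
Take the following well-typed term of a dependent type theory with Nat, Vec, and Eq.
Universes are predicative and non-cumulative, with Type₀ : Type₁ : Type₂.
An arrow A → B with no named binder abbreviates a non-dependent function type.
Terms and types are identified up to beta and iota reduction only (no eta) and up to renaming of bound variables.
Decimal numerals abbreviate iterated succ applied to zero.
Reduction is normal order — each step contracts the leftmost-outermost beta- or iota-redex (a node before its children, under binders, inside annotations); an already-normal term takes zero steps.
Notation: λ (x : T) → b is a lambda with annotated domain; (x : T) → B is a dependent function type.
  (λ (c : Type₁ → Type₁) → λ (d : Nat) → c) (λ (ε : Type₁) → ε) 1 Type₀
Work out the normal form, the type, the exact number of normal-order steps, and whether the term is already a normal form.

resulting normal form:
  Type₀
type:
  Type₁
steps to reach normal form (normal order): 3
term was already normal: no
first contracted redex: a beta-redex


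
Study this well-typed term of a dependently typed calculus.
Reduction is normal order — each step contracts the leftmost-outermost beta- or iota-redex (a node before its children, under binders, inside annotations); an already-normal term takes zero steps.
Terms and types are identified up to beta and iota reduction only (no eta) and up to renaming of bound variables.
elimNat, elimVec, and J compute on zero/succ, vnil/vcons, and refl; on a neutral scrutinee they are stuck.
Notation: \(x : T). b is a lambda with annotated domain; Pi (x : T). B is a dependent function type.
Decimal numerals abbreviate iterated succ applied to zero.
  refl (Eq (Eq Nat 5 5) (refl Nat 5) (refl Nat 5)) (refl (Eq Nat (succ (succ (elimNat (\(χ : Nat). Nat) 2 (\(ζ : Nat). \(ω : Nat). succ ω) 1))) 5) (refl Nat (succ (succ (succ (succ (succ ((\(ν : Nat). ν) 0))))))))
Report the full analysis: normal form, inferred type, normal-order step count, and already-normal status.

reduced normal form:
  refl (Eq (Eq Nat 5 5) (refl Nat 5) (refl Nat 5)) (refl (Eq Nat 5 5) (refl Nat 5))
inferred type:
  Eq (Eq (Eq Nat 5 5) (refl Nat 5) (refl Nat 5)) (refl (Eq Nat 5 5) (refl Nat 5)) (refl (Eq Nat 5 5) (refl Nat 5))
steps to reach normal form (normal order): 5
term was already normal: no
first redex: an elimNat iota-redex


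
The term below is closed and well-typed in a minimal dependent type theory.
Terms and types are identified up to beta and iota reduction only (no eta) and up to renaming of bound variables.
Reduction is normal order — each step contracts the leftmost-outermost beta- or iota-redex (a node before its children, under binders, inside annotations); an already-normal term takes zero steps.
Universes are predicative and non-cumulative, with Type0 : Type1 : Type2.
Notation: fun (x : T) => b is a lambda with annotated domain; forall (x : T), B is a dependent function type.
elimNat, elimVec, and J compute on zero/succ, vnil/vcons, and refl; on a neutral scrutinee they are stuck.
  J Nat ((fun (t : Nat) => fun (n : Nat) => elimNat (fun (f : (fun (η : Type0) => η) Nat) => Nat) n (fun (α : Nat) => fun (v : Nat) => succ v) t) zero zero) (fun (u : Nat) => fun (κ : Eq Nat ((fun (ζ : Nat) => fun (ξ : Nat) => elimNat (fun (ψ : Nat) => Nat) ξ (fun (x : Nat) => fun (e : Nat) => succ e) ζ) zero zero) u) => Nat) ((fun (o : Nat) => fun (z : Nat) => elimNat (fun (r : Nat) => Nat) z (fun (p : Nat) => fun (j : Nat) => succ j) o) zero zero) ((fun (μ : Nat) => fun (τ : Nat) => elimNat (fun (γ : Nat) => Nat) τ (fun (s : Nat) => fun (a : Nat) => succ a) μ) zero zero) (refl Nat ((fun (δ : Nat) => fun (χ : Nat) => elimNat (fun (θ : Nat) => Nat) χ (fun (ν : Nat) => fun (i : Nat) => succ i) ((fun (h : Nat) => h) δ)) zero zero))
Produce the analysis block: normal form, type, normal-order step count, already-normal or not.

reduced normal form:
  zero
inferred type:
  Nat
reduction steps (normal order): 4
started in normal form: no
first contracted redex: a J iota-redex


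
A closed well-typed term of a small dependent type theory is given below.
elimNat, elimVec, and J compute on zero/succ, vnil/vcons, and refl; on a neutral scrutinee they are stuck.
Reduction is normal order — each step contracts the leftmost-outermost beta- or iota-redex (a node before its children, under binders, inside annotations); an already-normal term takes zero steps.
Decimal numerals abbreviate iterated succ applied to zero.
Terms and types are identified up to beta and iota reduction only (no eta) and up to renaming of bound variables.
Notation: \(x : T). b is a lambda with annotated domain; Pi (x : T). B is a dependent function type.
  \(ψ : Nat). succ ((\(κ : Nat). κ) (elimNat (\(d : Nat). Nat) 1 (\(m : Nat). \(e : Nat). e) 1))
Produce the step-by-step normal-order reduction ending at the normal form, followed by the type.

normal-order reduction:
  \(ψ : Nat). succ ((\(κ : Nat). κ) (elimNat (\(d : Nat). Nat) 1 (\(m : Nat). \(e : Nat). e) 1))
  ~> \(ψ : Nat). succ (elimNat (\(κ : Nat). Nat) 1 (\(d : Nat). \(m : Nat). m) 1)
  ~> \(ψ : Nat). succ ((\(κ : Nat). \(d : Nat). d) 0 (elimNat (\(m : Nat). Nat) 1 (\(e : Nat). \(r : Nat). r) 0))
  ~> \(ψ : Nat). succ ((\(κ : Nat). κ) (elimNat (\(d : Nat). Nat) 1 (\(m : Nat). \(e : Nat). e) 0))
  ~> \(ψ : Nat). succ (elimNat (\(κ : Nat). Nat) 1 (\(d : Nat). \(m : Nat). m) 0)
  ~> \(ψ : Nat). 2
inferred type:
  Pi (ψ : Nat). Nat


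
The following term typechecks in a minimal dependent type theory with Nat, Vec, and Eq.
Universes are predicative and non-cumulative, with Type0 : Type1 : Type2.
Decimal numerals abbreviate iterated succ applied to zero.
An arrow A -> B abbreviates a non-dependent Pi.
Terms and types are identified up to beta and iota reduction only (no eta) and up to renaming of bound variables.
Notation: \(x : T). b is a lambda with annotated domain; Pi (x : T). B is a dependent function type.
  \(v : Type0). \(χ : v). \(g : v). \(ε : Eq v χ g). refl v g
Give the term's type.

the term's type:
  Pi (v : Type0). Pi (χ : v). Pi (g : v). Eq v χ g -> Eq v g g


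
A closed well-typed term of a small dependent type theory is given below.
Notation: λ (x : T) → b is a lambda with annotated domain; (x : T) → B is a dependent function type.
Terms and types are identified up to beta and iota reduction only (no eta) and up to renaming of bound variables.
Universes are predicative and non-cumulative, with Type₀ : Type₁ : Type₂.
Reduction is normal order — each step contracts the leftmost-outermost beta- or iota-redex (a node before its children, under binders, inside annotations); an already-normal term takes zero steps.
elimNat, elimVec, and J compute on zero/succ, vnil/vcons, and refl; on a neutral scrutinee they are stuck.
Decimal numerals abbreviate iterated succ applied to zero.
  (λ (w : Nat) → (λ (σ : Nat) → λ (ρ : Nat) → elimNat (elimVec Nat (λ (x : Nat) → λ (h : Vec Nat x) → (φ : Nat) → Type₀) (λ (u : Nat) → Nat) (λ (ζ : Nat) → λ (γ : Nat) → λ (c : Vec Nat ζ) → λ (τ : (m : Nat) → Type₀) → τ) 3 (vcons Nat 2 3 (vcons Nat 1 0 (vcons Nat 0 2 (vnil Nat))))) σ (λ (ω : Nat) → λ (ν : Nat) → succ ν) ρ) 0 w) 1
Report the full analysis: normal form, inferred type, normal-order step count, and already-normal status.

reduced normal form:
  1
the term's type:
  Nat
steps to reach normal form (normal order): 7
term was already normal: no
first redex: a beta-redex


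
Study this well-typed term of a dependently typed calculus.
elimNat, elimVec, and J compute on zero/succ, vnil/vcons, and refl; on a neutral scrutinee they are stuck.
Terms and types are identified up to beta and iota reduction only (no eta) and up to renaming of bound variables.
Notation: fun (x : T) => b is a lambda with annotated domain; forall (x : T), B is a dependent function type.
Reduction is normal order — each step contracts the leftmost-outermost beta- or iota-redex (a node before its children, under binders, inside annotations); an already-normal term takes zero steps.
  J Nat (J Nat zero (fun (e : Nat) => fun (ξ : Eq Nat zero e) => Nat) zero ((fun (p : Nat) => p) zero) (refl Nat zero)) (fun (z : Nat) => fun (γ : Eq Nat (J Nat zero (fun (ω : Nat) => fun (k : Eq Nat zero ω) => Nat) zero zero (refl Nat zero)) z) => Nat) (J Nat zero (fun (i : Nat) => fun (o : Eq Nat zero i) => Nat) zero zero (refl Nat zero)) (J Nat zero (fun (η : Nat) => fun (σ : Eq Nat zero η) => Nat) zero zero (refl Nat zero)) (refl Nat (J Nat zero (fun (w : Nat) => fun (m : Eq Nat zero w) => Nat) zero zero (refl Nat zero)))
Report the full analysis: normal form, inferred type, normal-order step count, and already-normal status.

resulting normal form:
  zero
the term's type:
  Nat
steps to reach normal form (normal order): 2
term was already normal: no
first contracted redex: a J iota-redex


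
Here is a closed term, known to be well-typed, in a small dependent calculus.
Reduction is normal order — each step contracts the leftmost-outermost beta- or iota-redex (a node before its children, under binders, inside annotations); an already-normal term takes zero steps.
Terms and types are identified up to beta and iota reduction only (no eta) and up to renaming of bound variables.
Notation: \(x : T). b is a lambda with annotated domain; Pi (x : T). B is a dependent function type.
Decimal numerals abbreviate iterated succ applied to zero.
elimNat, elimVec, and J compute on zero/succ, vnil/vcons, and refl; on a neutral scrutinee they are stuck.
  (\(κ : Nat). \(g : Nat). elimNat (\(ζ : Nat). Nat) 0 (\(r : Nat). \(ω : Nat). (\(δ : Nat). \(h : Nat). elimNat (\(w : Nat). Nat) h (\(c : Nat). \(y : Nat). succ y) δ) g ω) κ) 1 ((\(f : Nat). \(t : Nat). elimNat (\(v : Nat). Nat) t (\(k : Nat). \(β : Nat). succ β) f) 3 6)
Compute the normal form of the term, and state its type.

resulting normal form:
  9
the term's type:
  Nat
observation: the term reaches its normal form after 48 normal-order steps.


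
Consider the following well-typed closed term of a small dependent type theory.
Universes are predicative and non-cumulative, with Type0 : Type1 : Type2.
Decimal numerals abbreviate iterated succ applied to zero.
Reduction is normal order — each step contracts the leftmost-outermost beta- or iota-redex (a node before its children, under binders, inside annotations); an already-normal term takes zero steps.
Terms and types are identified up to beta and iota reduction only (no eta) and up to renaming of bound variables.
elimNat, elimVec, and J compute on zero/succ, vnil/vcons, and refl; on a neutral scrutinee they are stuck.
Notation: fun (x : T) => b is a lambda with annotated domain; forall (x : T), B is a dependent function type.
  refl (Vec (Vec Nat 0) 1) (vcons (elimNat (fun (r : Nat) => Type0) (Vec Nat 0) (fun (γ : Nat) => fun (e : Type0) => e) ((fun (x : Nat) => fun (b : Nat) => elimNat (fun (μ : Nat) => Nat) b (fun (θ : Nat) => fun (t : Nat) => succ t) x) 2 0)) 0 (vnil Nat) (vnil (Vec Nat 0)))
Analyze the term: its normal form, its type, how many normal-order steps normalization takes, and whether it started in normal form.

reduced normal form:
  refl (Vec (Vec Nat 0) 1) (vcons (Vec Nat 0) 0 (vnil Nat) (vnil (Vec Nat 0)))
the term's type:
  Eq (Vec (Vec Nat 0) 1) (vcons (Vec Nat 0) 0 (vnil Nat) (vnil (Vec Nat 0))) (vcons (Vec Nat 0) 0 (vnil Nat) (vnil (Vec Nat 0)))
steps to reach normal form (normal order): 16
already normal: no
first redex: a beta-redex


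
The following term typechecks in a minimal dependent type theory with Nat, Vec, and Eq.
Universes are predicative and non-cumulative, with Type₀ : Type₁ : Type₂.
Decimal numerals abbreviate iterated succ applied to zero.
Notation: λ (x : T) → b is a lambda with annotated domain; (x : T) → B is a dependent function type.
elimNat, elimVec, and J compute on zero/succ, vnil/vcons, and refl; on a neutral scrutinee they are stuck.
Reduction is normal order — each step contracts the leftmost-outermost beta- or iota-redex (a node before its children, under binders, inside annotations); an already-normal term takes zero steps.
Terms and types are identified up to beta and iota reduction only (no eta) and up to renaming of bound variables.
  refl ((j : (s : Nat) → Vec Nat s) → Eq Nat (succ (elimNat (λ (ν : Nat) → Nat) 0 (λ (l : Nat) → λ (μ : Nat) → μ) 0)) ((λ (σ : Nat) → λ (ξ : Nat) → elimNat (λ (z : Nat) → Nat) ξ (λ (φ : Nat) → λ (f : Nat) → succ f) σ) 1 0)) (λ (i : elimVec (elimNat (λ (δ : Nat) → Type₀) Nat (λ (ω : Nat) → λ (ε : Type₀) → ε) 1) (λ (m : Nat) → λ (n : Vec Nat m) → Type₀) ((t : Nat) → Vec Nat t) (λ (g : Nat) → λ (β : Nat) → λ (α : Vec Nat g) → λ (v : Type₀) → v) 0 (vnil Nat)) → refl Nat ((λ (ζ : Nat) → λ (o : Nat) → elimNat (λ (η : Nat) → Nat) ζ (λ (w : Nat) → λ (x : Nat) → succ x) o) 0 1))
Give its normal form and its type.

normal form:
  refl ((j : (s : Nat) → Vec Nat s) → Eq Nat 1 1) (λ (ν : (l : Nat) → Vec Nat l) → refl Nat 1)
type:
  Eq ((j : (s : Nat) → Vec Nat s) → Eq Nat 1 1) (λ (ν : (l : Nat) → Vec Nat l) → refl Nat 1) (λ (μ : (σ : Nat) → Vec Nat σ) → refl Nat 1)
observation: normalization takes exactly 14 steps under the normal-order strategy.


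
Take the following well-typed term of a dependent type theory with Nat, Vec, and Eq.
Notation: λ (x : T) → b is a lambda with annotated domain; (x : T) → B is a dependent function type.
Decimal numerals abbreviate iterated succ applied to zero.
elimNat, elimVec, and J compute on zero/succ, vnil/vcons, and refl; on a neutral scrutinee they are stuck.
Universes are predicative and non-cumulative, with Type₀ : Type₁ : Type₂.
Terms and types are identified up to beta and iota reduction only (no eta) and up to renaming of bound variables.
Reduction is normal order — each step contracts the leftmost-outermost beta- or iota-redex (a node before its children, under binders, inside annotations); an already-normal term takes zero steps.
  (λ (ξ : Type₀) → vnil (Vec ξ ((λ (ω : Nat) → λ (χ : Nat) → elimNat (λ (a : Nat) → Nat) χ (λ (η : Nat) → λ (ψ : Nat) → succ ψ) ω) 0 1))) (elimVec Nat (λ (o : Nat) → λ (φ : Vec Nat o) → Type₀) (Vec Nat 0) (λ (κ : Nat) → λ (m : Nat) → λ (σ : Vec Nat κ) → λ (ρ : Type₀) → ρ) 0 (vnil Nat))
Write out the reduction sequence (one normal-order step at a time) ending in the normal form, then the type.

reduction (normal order):
  (λ (ξ : Type₀) → vnil (Vec ξ ((λ (ω : Nat) → λ (χ : Nat) → elimNat (λ (a : Nat) → Nat) χ (λ (η : Nat) → λ (ψ : Nat) → succ ψ) ω) 0 1))) (elimVec Nat (λ (o : Nat) → λ (φ : Vec Nat o) → Type₀) (Vec Nat 0) (λ (κ : Nat) → λ (m : Nat) → λ (σ : Vec Nat κ) → λ (ρ : Type₀) → ρ) 0 (vnil Nat))
  ~> vnil (Vec (elimVec Nat (λ (ξ : Nat) → λ (ω : Vec Nat ξ) → Type₀) (Vec Nat 0) (λ (χ : Nat) → λ (a : Nat) → λ (η : Vec Nat χ) → λ (ψ : Type₀) → ψ) 0 (vnil Nat)) ((λ (o : Nat) → λ (φ : Nat) → elimNat (λ (κ : Nat) → Nat) φ (λ (m : Nat) → λ (σ : Nat) → succ σ) o) 0 1))
  ~> vnil (Vec (Vec Nat 0) ((λ (ξ : Nat) → λ (ω : Nat) → elimNat (λ (χ : Nat) → Nat) ω (λ (a : Nat) → λ (η : Nat) → succ η) ξ) 0 1))
  ~> vnil (Vec (Vec Nat 0) ((λ (ξ : Nat) → elimNat (λ (ω : Nat) → Nat) ξ (λ (χ : Nat) → λ (a : Nat) → succ a) 0) 1))
  ~> vnil (Vec (Vec Nat 0) (elimNat (λ (ξ : Nat) → Nat) 1 (λ (ω : Nat) → λ (χ : Nat) → succ χ) 0))
  ~> vnil (Vec (Vec Nat 0) 1)
the term's type:
  Vec (Vec (Vec Nat 0) 1) 0


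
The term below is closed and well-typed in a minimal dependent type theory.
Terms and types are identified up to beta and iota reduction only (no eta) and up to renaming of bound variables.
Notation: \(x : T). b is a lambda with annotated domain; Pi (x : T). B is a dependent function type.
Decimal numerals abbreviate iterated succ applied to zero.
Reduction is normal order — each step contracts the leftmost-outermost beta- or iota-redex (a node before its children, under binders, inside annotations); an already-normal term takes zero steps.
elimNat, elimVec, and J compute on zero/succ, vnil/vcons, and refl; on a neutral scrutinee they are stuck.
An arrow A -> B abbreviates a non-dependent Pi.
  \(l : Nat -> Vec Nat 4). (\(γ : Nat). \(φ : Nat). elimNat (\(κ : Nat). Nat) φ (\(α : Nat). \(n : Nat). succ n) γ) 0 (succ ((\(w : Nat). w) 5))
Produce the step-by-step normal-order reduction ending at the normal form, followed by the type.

normal-order reduction:
  \(l : Nat -> Vec Nat 4). (\(γ : Nat). \(φ : Nat). elimNat (\(κ : Nat). Nat) φ (\(α : Nat). \(n : Nat). succ n) γ) 0 (succ ((\(w : Nat). w) 5))
  ~> \(l : Nat -> Vec Nat 4). (\(γ : Nat). elimNat (\(φ : Nat). Nat) γ (\(κ : Nat). \(α : Nat). succ α) 0) (succ ((\(n : Nat). n) 5))
  ~> \(l : Nat -> Vec Nat 4). elimNat (\(γ : Nat). Nat) (succ ((\(φ : Nat). φ) 5)) (\(κ : Nat). \(α : Nat). succ α) 0
  ~> \(l : Nat -> Vec Nat 4). succ ((\(γ : Nat). γ) 5)
  ~> \(l : Nat -> Vec Nat 4). 6
inferred type:
  (Nat -> Vec Nat 4) -> Nat


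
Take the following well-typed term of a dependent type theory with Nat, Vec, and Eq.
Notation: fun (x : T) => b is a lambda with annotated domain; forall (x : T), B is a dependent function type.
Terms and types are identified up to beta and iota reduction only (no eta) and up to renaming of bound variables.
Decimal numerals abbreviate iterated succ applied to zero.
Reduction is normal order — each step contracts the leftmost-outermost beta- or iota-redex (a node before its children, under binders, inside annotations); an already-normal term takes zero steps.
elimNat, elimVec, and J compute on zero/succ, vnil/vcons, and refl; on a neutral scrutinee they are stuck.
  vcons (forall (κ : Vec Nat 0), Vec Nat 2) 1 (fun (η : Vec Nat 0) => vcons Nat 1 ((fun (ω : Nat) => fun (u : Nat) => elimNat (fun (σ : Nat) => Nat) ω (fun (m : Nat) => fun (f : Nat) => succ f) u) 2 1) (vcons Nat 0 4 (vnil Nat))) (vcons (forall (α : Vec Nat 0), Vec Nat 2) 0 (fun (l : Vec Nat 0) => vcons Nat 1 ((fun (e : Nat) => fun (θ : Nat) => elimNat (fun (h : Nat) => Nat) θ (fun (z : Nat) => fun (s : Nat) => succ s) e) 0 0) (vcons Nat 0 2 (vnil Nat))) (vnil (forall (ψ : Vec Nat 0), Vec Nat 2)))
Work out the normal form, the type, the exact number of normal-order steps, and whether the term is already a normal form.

resulting normal form:
  vcons (forall (κ : Vec Nat 0), Vec Nat 2) 1 (fun (η : Vec Nat 0) => vcons Nat 1 3 (vcons Nat 0 4 (vnil Nat))) (vcons (forall (ω : Vec Nat 0), Vec Nat 2) 0 (fun (u : Vec Nat 0) => vcons Nat 1 0 (vcons Nat 0 2 (vnil Nat))) (vnil (forall (σ : Vec Nat 0), Vec Nat 2)))
type:
  Vec (forall (κ : Vec Nat 0), Vec Nat 2) 2
steps to reach normal form (normal order): 9
started in normal form: no
first contracted redex: a beta-redex
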